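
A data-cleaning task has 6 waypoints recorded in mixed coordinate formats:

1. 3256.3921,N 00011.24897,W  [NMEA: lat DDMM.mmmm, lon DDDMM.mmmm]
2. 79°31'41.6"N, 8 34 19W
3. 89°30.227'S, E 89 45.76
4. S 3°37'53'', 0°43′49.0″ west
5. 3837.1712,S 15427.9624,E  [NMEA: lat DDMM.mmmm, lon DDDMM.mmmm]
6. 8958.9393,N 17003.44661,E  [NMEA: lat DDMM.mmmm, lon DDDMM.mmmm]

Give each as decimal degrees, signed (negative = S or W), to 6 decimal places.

Point 1:
  Lat: split at 2 digits → 32° and 56.3921′; 32 + 56.3921/60 = 32.9398683
  N ⇒ keep positive
  Longitude: split at 3 digits → 000° and 11.24897′; 0 + 11.24897/60 = 0.1874828
  W ⇒ negate
Point 2:
  Latitude: 79 + 31/60 + 41.6/3600 = 79.5282222
  N ⇒ keep positive
  Lon: 34′ + 19″ = 34.31667′; 8 + 34.31667/60 = 8.5719444
  W → negative
Point 3:
  φ: 30.227′ = 0.503783°; total 89.5037833
  S → negative
  Longitude: 45.76′ = 0.762667°; total 89.7626667
  E → positive
Point 4:
  Latitude: 3° + 37/60 + 53/3600 = 3 + 0.616667 + 0.014722 = 3.6313889
  S ⇒ negate
  λ: 0 + 43/60 + 49/3600 = 0.7302778
  hemisphere W, so the sign is −
Point 5:
  Lat: degrees = first 2 digits = 38, minutes = 37.1712; 38 + 37.1712/60 = 38.6195200
  S ⇒ negate
  λ: split at 3 digits → 154° and 27.9624′; 154 + 27.9624/60 = 154.4660400
  E → positive
Point 6:
  Lat: split at 2 digits → 89° and 58.9393′; 89 + 58.9393/60 = 89.9823217
  N ⇒ keep positive
  Longitude: degrees = first 3 digits = 170, minutes = 3.44661; 170 + 3.44661/60 = 170.0574435
  E ⇒ keep positive

1. 32.939868, -0.187483
2. 79.528222, -8.571944
3. -89.503783, 89.762667
4. -3.631389, -0.730278
5. -38.619520, 154.466040
6. 89.982322, 170.057444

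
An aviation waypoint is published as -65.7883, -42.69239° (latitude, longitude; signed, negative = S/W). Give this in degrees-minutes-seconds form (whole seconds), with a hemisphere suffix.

65°47′18″ S, 42°41′33″ W

Latitude is negative → S; |value| = 65.788300
Lat: 0.788300 × 60 = 47.29800′ → 47′, remainder × 60 = 17.88″
Longitude is negative → W; |value| = 42.692390
λ: 0.692390 × 60 = 41.54340′ → 41′, remainder × 60 = 32.60″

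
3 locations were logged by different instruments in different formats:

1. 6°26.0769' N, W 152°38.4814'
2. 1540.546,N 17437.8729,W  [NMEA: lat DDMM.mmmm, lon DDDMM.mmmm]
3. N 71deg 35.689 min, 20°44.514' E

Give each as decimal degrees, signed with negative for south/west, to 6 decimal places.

1. 6.434615, -152.641357
2. 15.675767, -174.631215
3. 71.594817, 20.741900

Point 1:
  Latitude: 6 + 26.0769/60 = 6.4346150
  N → positive
  λ: 152 + 38.4814/60 = 152.6413567
  hemisphere W, so the sign is −
Point 2:
  φ: degrees = first 2 digits = 15, minutes = 40.546; 15 + 40.546/60 = 15.6757667
  N → positive
  λ: degrees = first 3 digits = 174, minutes = 37.8729; 174 + 37.8729/60 = 174.6312150
  W ⇒ negate
Point 3:
  Latitude: 71 + 35.689/60 = 71.5948167
  N ⇒ keep positive
  Longitude: 20 + 44.514/60 = 20.7419000
  E ⇒ keep positive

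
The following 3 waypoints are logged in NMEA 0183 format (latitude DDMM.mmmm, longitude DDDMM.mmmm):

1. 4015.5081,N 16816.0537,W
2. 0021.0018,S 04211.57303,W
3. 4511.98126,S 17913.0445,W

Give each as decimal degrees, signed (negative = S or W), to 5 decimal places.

Point 1:
  φ: degrees = first 2 digits = 40, minutes = 15.5081; 40 + 15.5081/60 = 40.258468
  N → positive
  λ: split at 3 digits → 168° and 16.0537′; 168 + 16.0537/60 = 168.267562
  W → negative
Point 2:
  Lat: degrees = first 2 digits = 0, minutes = 21.0018; 0 + 21.0018/60 = 0.350030
  S ⇒ negate
  λ: split at 3 digits → 042° and 11.57303′; 42 + 11.57303/60 = 42.192884
  hemisphere W, so the sign is −
Point 3:
  Latitude: split at 2 digits → 45° and 11.98126′; 45 + 11.98126/60 = 45.199688
  S → negative
  Lon: split at 3 digits → 179° and 13.0445′; 179 + 13.0445/60 = 179.217408
  hemisphere W, so the sign is −

1. 40.25847, -168.26756
2. -0.35003, -42.19288
3. -45.19969, -179.21741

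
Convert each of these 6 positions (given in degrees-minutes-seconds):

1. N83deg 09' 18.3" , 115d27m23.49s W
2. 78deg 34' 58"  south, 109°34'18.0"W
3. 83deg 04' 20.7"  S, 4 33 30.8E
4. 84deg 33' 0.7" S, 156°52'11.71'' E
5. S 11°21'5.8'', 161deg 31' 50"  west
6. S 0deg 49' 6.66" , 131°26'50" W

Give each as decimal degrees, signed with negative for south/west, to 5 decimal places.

1. 83.15508, -115.45653
2. -78.58278, -109.57167
3. -83.07242, 4.55856
4. -84.55019, 156.86992
5. -11.35161, -161.53056
6. -0.81852, -131.44722

Point 1:
  φ: 83 + 9/60 + 18.3/3600 = 83.155083
  N ⇒ keep positive
  Lon: 115° + 27/60 + 23.49/3600 = 115 + 0.450000 + 0.006525 = 115.456525
  W → negative
Point 2:
  φ: 34′ + 58″ = 34.96667′; 78 + 34.96667/60 = 78.582778
  S ⇒ negate
  λ: 34′ + 18″ = 34.30000′; 109 + 34.30000/60 = 109.571667
  W → negative
Point 3:
  Latitude: 83 + 4/60 + 20.7/3600 = 83.072417
  S ⇒ negate
  λ: 4° + 33/60 + 30.8/3600 = 4 + 0.550000 + 0.008556 = 4.558556
  E ⇒ keep positive
Point 4:
  Latitude: 84 + 33/60 + 0.7/3600 = 84.550194
  hemisphere S, so the sign is −
  Longitude: 156 + 52/60 + 11.71/3600 = 156.869919
  E ⇒ keep positive
Point 5:
  Lat: 11 + 21/60 + 5.8/3600 = 11.351611
  S ⇒ negate
  λ: 161 + 31/60 + 50/3600 = 161.530556
  W ⇒ negate
Point 6:
  φ: 49′ + 6.66″ = 49.11100′; 0 + 49.11100/60 = 0.818517
  S ⇒ negate
  λ: 131° + 26/60 + 50/3600 = 131 + 0.433333 + 0.013889 = 131.447222
  W → negative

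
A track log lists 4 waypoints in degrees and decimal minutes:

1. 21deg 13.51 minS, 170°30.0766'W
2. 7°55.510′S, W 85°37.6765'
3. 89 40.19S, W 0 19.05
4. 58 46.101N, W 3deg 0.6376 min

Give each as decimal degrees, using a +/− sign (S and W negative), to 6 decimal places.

Point 1:
  φ: 21 + 13.51/60 = 21.2251667
  S ⇒ negate
  λ: 170 + 30.0766/60 = 170.5012767
  hemisphere W, so the sign is −
Point 2:
  φ: 7 + 55.51/60 = 7.9251667
  hemisphere S, so the sign is −
  λ: 37.6765′ = 0.627942°; total 85.6279417
  hemisphere W, so the sign is −
Point 3:
  φ: 40.19′ = 0.669833°; total 89.6698333
  S ⇒ negate
  λ: 0 + 19.05/60 = 0.3175000
  W → negative
Point 4:
  Latitude: 58 + 46.101/60 = 58.7683500
  N → positive
  Longitude: 0.6376′ = 0.010627°; total 3.0106267
  W ⇒ negate

1. -21.225167, -170.501277
2. -7.925167, -85.627942
3. -89.669833, -0.317500
4. 58.768350, -3.010627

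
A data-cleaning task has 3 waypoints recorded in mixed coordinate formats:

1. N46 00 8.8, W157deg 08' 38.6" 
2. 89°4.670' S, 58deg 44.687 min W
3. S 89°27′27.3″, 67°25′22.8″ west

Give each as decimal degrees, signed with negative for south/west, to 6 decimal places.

Point 1:
  Lat: 46 + 0/60 + 8.8/3600 = 46.0024444
  N ⇒ keep positive
  Longitude: 157° + 8/60 + 38.6/3600 = 157 + 0.133333 + 0.010722 = 157.1440556
  hemisphere W, so the sign is −
Point 2:
  Latitude: 4.67′ = 0.077833°; total 89.0778333
  hemisphere S, so the sign is −
  Longitude: 44.687′ = 0.744783°; total 58.7447833
  W ⇒ negate
Point 3:
  Latitude: 27′ + 27.3″ = 27.45500′; 89 + 27.45500/60 = 89.4575833
  hemisphere S, so the sign is −
  Longitude: 67 + 25/60 + 22.8/3600 = 67.4230000
  W → negative

1. 46.002444, -157.144056
2. -89.077833, -58.744783
3. -89.457583, -67.423000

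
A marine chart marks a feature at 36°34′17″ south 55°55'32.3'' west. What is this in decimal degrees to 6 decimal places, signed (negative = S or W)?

Latitude: 34′ + 17″ = 34.28333′; 36 + 34.28333/60 = 36.5713889
S → negative
λ: 55 + 55/60 + 32.3/3600 = 55.9256389
W → negative

-36.571389, -55.925639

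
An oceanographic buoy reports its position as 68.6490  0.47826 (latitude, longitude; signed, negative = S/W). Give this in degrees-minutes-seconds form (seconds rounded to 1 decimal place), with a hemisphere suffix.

Lat: 0.649000 × 60 = 38.94000′ → 38′, remainder × 60 = 56.400″
Longitude: 0.478260° → 28.69560′; 0.69560 × 60 = 41.736″

68°38′56.4″ N, 0°28′41.7″ E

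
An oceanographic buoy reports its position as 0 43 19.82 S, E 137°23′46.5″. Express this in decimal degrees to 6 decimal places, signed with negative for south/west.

Latitude: 0 + 43/60 + 19.82/3600 = 0.7221722
S ⇒ negate
Lon: 23′ + 46.5″ = 23.77500′; 137 + 23.77500/60 = 137.3962500
E ⇒ keep positive

-0.722172, 137.396250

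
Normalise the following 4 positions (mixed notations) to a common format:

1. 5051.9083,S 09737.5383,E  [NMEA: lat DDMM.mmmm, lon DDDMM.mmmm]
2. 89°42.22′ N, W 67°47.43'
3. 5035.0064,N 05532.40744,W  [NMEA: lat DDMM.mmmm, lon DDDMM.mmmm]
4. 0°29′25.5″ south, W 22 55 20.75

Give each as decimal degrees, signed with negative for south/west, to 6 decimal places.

1. -50.865138, 97.625638
2. 89.703667, -67.790500
3. 50.583440, -55.540124
4. -0.490417, -22.922431

Point 1:
  φ: degrees = first 2 digits = 50, minutes = 51.9083; 50 + 51.9083/60 = 50.8651383
  S → negative
  Lon: degrees = first 3 digits = 97, minutes = 37.5383; 97 + 37.5383/60 = 97.6256383
  E ⇒ keep positive
Point 2:
  φ: 89 + 42.22/60 = 89.7036667
  N → positive
  λ: 47.43′ = 0.790500°; total 67.7905000
  W → negative
Point 3:
  φ: split at 2 digits → 50° and 35.0064′; 50 + 35.0064/60 = 50.5834400
  N ⇒ keep positive
  λ: degrees = first 3 digits = 55, minutes = 32.40744; 55 + 32.40744/60 = 55.5401240
  W ⇒ negate
Point 4:
  φ: 0° + 29/60 + 25.5/3600 = 0 + 0.483333 + 0.007083 = 0.4904167
  S ⇒ negate
  Lon: 55′ + 20.75″ = 55.34583′; 22 + 55.34583/60 = 22.9224306
  hemisphere W, so the sign is −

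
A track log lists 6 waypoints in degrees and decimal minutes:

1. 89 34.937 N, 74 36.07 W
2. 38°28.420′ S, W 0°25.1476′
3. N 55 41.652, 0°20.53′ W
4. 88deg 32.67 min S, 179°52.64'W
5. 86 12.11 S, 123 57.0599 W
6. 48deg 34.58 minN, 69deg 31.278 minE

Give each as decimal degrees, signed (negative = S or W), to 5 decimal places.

Point 1:
  Lat: 89 + 34.937/60 = 89.582283
  N ⇒ keep positive
  λ: 36.07′ = 0.601167°; total 74.601167
  hemisphere W, so the sign is −
Point 2:
  φ: 28.42′ = 0.473667°; total 38.473667
  S → negative
  Lon: 0 + 25.1476/60 = 0.419127
  W → negative
Point 3:
  φ: 41.652′ = 0.694200°; total 55.694200
  N ⇒ keep positive
  Longitude: 0 + 20.53/60 = 0.342167
  W → negative
Point 4:
  Lat: 88 + 32.67/60 = 88.544500
  S → negative
  Longitude: 52.64′ = 0.877333°; total 179.877333
  hemisphere W, so the sign is −
Point 5:
  Latitude: 12.11′ = 0.201833°; total 86.201833
  S ⇒ negate
  λ: 123 + 57.0599/60 = 123.950998
  hemisphere W, so the sign is −
Point 6:
  φ: 48 + 34.58/60 = 48.576333
  N → positive
  Lon: 31.278′ = 0.521300°; total 69.521300
  E ⇒ keep positive

1. 89.58228, -74.60117
2. -38.47367, -0.41913
3. 55.69420, -0.34217
4. -88.54450, -179.87733
5. -86.20183, -123.95100
6. 48.57633, 69.52130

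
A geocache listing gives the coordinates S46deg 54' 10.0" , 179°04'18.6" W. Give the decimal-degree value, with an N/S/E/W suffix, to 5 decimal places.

φ: 46° + 54/60 + 10/3600 = 46 + 0.900000 + 0.002778 = 46.902778
Lon: 4′ + 18.6″ = 4.31000′; 179 + 4.31000/60 = 179.071833

46.90278° S, 179.07183° W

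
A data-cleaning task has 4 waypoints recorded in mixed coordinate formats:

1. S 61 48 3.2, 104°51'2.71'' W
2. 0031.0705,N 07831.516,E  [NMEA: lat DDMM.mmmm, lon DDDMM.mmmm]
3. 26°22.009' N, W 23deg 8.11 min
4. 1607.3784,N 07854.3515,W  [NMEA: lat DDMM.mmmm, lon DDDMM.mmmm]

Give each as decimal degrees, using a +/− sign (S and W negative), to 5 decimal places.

1. -61.80089, -104.85075
2. 0.51784, 78.52527
3. 26.36682, -23.13517
4. 16.12297, -78.90586

Point 1:
  Latitude: 61° + 48/60 + 3.2/3600 = 61 + 0.800000 + 0.000889 = 61.800889
  S ⇒ negate
  Lon: 104 + 51/60 + 2.71/3600 = 104.850753
  hemisphere W, so the sign is −
Point 2:
  Lat: split at 2 digits → 00° and 31.0705′; 0 + 31.0705/60 = 0.517842
  N → positive
  Lon: split at 3 digits → 078° and 31.516′; 78 + 31.516/60 = 78.525267
  E → positive
Point 3:
  Lat: 26 + 22.009/60 = 26.366817
  N ⇒ keep positive
  Lon: 23 + 8.11/60 = 23.135167
  hemisphere W, so the sign is −
Point 4:
  Lat: split at 2 digits → 16° and 7.3784′; 16 + 7.3784/60 = 16.122973
  N ⇒ keep positive
  λ: split at 3 digits → 078° and 54.3515′; 78 + 54.3515/60 = 78.905858
  hemisphere W, so the sign is −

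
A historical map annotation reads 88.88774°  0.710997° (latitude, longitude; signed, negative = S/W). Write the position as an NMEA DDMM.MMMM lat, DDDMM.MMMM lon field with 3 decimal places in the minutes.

φ: fractional part 0.887740 → 53.26440 minutes
λ: fractional part 0.710997 → 42.65982 minutes

8853.264,N / 00042.660,E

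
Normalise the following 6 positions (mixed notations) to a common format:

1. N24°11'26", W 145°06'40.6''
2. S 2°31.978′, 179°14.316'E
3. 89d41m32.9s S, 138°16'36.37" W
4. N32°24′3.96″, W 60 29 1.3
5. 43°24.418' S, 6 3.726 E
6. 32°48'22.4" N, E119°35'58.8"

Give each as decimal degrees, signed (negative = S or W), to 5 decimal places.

Point 1:
  Lat: 24 + 11/60 + 26/3600 = 24.190556
  N → positive
  Longitude: 145° + 6/60 + 40.6/3600 = 145 + 0.100000 + 0.011278 = 145.111278
  hemisphere W, so the sign is −
Point 2:
  φ: 31.978′ = 0.532967°; total 2.532967
  S ⇒ negate
  λ: 14.316′ = 0.238600°; total 179.238600
  E → positive
Point 3:
  Latitude: 89° + 41/60 + 32.9/3600 = 89 + 0.683333 + 0.009139 = 89.692472
  hemisphere S, so the sign is −
  Lon: 16′ + 36.37″ = 16.60617′; 138 + 16.60617/60 = 138.276769
  W ⇒ negate
Point 4:
  Lat: 32 + 24/60 + 3.96/3600 = 32.401100
  N → positive
  λ: 60° + 29/60 + 1.3/3600 = 60 + 0.483333 + 0.000361 = 60.483694
  W ⇒ negate
Point 5:
  Lat: 43 + 24.418/60 = 43.406967
  hemisphere S, so the sign is −
  Lon: 6 + 3.726/60 = 6.062100
  E ⇒ keep positive
Point 6:
  Lat: 32° + 48/60 + 22.4/3600 = 32 + 0.800000 + 0.006222 = 32.806222
  N ⇒ keep positive
  λ: 35′ + 58.8″ = 35.98000′; 119 + 35.98000/60 = 119.599667
  E ⇒ keep positive

1. 24.19056, -145.11128
2. -2.53297, 179.23860
3. -89.69247, -138.27677
4. 32.40110, -60.48369
5. -43.40697, 6.06210
6. 32.80622, 119.59967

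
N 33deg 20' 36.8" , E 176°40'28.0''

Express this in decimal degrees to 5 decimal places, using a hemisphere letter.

33.34356° N, 176.67444° E

Lat: 33° + 20/60 + 36.8/3600 = 33 + 0.333333 + 0.010222 = 33.343556
λ: 40′ + 28″ = 40.46667′; 176 + 40.46667/60 = 176.674444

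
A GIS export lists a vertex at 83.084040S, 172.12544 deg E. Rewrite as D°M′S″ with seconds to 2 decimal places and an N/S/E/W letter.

83°05′2.54″ S, 172°07′31.58″ E

Latitude: 0.084040° → 5.04240′; 0.04240 × 60 = 2.5440″
Lon: whole degrees 172; 7.52640′ → 7′ and 31.5840″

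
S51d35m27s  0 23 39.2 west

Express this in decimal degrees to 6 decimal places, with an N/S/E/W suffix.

51.590833° S, 0.394222° W

φ: 51 + 35/60 + 27/3600 = 51.5908333
λ: 0° + 23/60 + 39.2/3600 = 0 + 0.383333 + 0.010889 = 0.3942222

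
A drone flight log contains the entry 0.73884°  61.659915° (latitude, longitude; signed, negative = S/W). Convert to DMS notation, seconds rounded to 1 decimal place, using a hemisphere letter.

φ: 0.738840 × 60 = 44.33040′ → 44′, remainder × 60 = 19.824″
λ: whole degrees 61; 39.59490′ → 39′ and 35.694″

0°44′19.8″ N, 61°39′35.7″ E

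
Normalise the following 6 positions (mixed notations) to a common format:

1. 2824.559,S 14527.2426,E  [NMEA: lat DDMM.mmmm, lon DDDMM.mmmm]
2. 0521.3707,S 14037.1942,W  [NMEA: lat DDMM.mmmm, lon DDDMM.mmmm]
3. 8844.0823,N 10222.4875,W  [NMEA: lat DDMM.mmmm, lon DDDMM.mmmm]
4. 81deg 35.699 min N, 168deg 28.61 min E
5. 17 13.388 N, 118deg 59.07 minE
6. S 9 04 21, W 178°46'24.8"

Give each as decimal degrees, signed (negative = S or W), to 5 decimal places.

Point 1:
  Latitude: degrees = first 2 digits = 28, minutes = 24.559; 28 + 24.559/60 = 28.409317
  S → negative
  Lon: degrees = first 3 digits = 145, minutes = 27.2426; 145 + 27.2426/60 = 145.454043
  E ⇒ keep positive
Point 2:
  φ: split at 2 digits → 05° and 21.3707′; 5 + 21.3707/60 = 5.356178
  S ⇒ negate
  Longitude: split at 3 digits → 140° and 37.1942′; 140 + 37.1942/60 = 140.619903
  hemisphere W, so the sign is −
Point 3:
  φ: split at 2 digits → 88° and 44.0823′; 88 + 44.0823/60 = 88.734705
  N → positive
  Lon: split at 3 digits → 102° and 22.4875′; 102 + 22.4875/60 = 102.374792
  hemisphere W, so the sign is −
Point 4:
  φ: 81 + 35.699/60 = 81.594983
  N ⇒ keep positive
  λ: 28.61′ = 0.476833°; total 168.476833
  E → positive
Point 5:
  Latitude: 13.388′ = 0.223133°; total 17.223133
  N ⇒ keep positive
  λ: 59.07′ = 0.984500°; total 118.984500
  E → positive
Point 6:
  φ: 9 + 4/60 + 21/3600 = 9.072500
  S → negative
  Lon: 178 + 46/60 + 24.8/3600 = 178.773556
  hemisphere W, so the sign is −

1. -28.40932, 145.45404
2. -5.35618, -140.61990
3. 88.73471, -102.37479
4. 81.59498, 168.47683
5. 17.22313, 118.98450
6. -9.07250, -178.77356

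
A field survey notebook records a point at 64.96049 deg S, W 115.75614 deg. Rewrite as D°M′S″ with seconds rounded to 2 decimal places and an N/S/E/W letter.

64°57′37.76″ S, 115°45′22.10″ W

φ: 0.960490° → 57.62940′; 0.62940 × 60 = 37.7640″
λ: 0.756140° → 45.36840′; 0.36840 × 60 = 22.1040″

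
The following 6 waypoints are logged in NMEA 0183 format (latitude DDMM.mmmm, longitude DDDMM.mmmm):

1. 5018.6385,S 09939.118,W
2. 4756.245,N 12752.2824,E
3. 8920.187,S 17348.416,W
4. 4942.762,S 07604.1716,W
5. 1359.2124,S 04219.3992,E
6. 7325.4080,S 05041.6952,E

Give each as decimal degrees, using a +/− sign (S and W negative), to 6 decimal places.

1. -50.310642, -99.651967
2. 47.937417, 127.871373
3. -89.336450, -173.806933
4. -49.712700, -76.069527
5. -13.986873, 42.323320
6. -73.423467, 50.694920

Point 1:
  Latitude: split at 2 digits → 50° and 18.6385′; 50 + 18.6385/60 = 50.3106417
  S → negative
  λ: split at 3 digits → 099° and 39.118′; 99 + 39.118/60 = 99.6519667
  W ⇒ negate
Point 2:
  Latitude: degrees = first 2 digits = 47, minutes = 56.245; 47 + 56.245/60 = 47.9374167
  N ⇒ keep positive
  Lon: split at 3 digits → 127° and 52.2824′; 127 + 52.2824/60 = 127.8713733
  E ⇒ keep positive
Point 3:
  Lat: split at 2 digits → 89° and 20.187′; 89 + 20.187/60 = 89.3364500
  S → negative
  Longitude: degrees = first 3 digits = 173, minutes = 48.416; 173 + 48.416/60 = 173.8069333
  W ⇒ negate
Point 4:
  Latitude: degrees = first 2 digits = 49, minutes = 42.762; 49 + 42.762/60 = 49.7127000
  hemisphere S, so the sign is −
  Longitude: split at 3 digits → 076° and 4.1716′; 76 + 4.1716/60 = 76.0695267
  W → negative
Point 5:
  Latitude: split at 2 digits → 13° and 59.2124′; 13 + 59.2124/60 = 13.9868733
  S → negative
  λ: degrees = first 3 digits = 42, minutes = 19.3992; 42 + 19.3992/60 = 42.3233200
  E ⇒ keep positive
Point 6:
  Lat: split at 2 digits → 73° and 25.408′; 73 + 25.408/60 = 73.4234667
  S ⇒ negate
  Lon: split at 3 digits → 050° and 41.6952′; 50 + 41.6952/60 = 50.6949200
  E → positive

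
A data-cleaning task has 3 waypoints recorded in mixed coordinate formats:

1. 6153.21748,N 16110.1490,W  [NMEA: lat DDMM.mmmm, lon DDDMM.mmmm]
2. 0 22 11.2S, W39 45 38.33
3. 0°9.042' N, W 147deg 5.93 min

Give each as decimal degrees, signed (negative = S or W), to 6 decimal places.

1. 61.886958, -161.169150
2. -0.369778, -39.760647
3. 0.150700, -147.098833

Point 1:
  Latitude: split at 2 digits → 61° and 53.21748′; 61 + 53.21748/60 = 61.8869580
  N ⇒ keep positive
  Longitude: split at 3 digits → 161° and 10.149′; 161 + 10.149/60 = 161.1691500
  W ⇒ negate
Point 2:
  φ: 22′ + 11.2″ = 22.18667′; 0 + 22.18667/60 = 0.3697778
  S → negative
  λ: 45′ + 38.33″ = 45.63883′; 39 + 45.63883/60 = 39.7606472
  W ⇒ negate
Point 3:
  φ: 9.042′ = 0.150700°; total 0.1507000
  N ⇒ keep positive
  Longitude: 5.93′ = 0.098833°; total 147.0988333
  W ⇒ negate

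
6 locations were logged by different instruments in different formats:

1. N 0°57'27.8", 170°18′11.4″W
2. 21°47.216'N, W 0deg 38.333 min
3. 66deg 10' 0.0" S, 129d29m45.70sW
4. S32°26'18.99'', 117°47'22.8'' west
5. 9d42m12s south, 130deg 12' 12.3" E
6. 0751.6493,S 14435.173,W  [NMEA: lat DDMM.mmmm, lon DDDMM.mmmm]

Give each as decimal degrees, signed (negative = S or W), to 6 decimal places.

1. 0.957722, -170.303167
2. 21.786933, -0.638883
3. -66.166667, -129.496028
4. -32.438608, -117.789667
5. -9.703333, 130.203417
6. -7.860822, -144.586217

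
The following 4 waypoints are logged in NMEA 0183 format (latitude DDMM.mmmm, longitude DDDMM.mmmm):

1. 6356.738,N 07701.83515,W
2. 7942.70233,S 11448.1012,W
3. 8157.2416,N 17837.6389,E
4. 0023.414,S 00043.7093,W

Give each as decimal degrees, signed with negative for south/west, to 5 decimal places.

Point 1:
  φ: split at 2 digits → 63° and 56.738′; 63 + 56.738/60 = 63.945633
  N ⇒ keep positive
  Longitude: split at 3 digits → 077° and 1.83515′; 77 + 1.83515/60 = 77.030586
  hemisphere W, so the sign is −
Point 2:
  Latitude: degrees = first 2 digits = 79, minutes = 42.70233; 79 + 42.70233/60 = 79.711706
  hemisphere S, so the sign is −
  Longitude: split at 3 digits → 114° and 48.1012′; 114 + 48.1012/60 = 114.801687
  W ⇒ negate
Point 3:
  φ: degrees = first 2 digits = 81, minutes = 57.2416; 81 + 57.2416/60 = 81.954027
  N ⇒ keep positive
  Longitude: split at 3 digits → 178° and 37.6389′; 178 + 37.6389/60 = 178.627315
  E ⇒ keep positive
Point 4:
  Latitude: degrees = first 2 digits = 0, minutes = 23.414; 0 + 23.414/60 = 0.390233
  S ⇒ negate
  λ: split at 3 digits → 000° and 43.7093′; 0 + 43.7093/60 = 0.728488
  hemisphere W, so the sign is −

1. 63.94563, -77.03059
2. -79.71171, -114.80169
3. 81.95403, 178.62732
4. -0.39023, -0.72849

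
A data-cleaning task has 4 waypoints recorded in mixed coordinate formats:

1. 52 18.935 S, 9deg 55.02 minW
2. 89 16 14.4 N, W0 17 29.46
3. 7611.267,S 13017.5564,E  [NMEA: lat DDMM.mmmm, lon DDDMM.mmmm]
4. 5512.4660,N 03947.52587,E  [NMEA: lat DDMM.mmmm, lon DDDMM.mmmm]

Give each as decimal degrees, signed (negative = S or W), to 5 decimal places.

1. -52.31558, -9.91700
2. 89.27067, -0.29152
3. -76.18778, 130.29261
4. 55.20777, 39.79210

Point 1:
  φ: 52 + 18.935/60 = 52.315583
  S ⇒ negate
  Longitude: 9 + 55.02/60 = 9.917000
  W → negative
Point 2:
  Lat: 89° + 16/60 + 14.4/3600 = 89 + 0.266667 + 0.004000 = 89.270667
  N → positive
  Longitude: 0 + 17/60 + 29.46/3600 = 0.291517
  W ⇒ negate
Point 3:
  φ: degrees = first 2 digits = 76, minutes = 11.267; 76 + 11.267/60 = 76.187783
  S → negative
  Lon: split at 3 digits → 130° and 17.5564′; 130 + 17.5564/60 = 130.292607
  E ⇒ keep positive
Point 4:
  Lat: split at 2 digits → 55° and 12.466′; 55 + 12.466/60 = 55.207767
  N ⇒ keep positive
  λ: split at 3 digits → 039° and 47.52587′; 39 + 47.52587/60 = 39.792098
  E ⇒ keep positive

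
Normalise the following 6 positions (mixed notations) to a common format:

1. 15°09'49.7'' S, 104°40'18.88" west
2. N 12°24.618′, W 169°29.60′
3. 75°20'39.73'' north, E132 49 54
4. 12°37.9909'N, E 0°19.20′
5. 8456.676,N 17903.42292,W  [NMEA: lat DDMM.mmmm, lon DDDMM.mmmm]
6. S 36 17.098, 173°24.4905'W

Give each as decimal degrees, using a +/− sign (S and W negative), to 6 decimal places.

Point 1:
  Latitude: 15° + 9/60 + 49.7/3600 = 15 + 0.150000 + 0.013806 = 15.1638056
  S → negative
  Lon: 40′ + 18.88″ = 40.31467′; 104 + 40.31467/60 = 104.6719111
  W → negative
Point 2:
  Lat: 12 + 24.618/60 = 12.4103000
  N → positive
  Lon: 169 + 29.6/60 = 169.4933333
  hemisphere W, so the sign is −
Point 3:
  φ: 20′ + 39.73″ = 20.66217′; 75 + 20.66217/60 = 75.3443694
  N → positive
  Lon: 132° + 49/60 + 54/3600 = 132 + 0.816667 + 0.015000 = 132.8316667
  E → positive
Point 4:
  Lat: 12 + 37.9909/60 = 12.6331817
  N → positive
  Lon: 0 + 19.2/60 = 0.3200000
  E ⇒ keep positive
Point 5:
  Latitude: degrees = first 2 digits = 84, minutes = 56.676; 84 + 56.676/60 = 84.9446000
  N ⇒ keep positive
  Lon: degrees = first 3 digits = 179, minutes = 3.42292; 179 + 3.42292/60 = 179.0570487
  W → negative
Point 6:
  Latitude: 36 + 17.098/60 = 36.2849667
  hemisphere S, so the sign is −
  Lon: 173 + 24.4905/60 = 173.4081750
  hemisphere W, so the sign is −

1. -15.163806, -104.671911
2. 12.410300, -169.493333
3. 75.344369, 132.831667
4. 12.633182, 0.320000
5. 84.944600, -179.057049
6. -36.284967, -173.408175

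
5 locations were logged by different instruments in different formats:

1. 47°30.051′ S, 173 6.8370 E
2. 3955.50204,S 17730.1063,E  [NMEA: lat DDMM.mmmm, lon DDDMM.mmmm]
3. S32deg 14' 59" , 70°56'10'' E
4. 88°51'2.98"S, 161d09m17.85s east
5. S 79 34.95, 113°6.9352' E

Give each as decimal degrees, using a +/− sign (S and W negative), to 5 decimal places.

Point 1:
  φ: 30.051′ = 0.500850°; total 47.500850
  hemisphere S, so the sign is −
  λ: 6.837′ = 0.113950°; total 173.113950
  E → positive
Point 2:
  φ: split at 2 digits → 39° and 55.50204′; 39 + 55.50204/60 = 39.925034
  S ⇒ negate
  λ: degrees = first 3 digits = 177, minutes = 30.1063; 177 + 30.1063/60 = 177.501772
  E ⇒ keep positive
Point 3:
  Latitude: 14′ + 59″ = 14.98333′; 32 + 14.98333/60 = 32.249722
  S ⇒ negate
  Longitude: 70 + 56/60 + 10/3600 = 70.936111
  E ⇒ keep positive
Point 4:
  φ: 88° + 51/60 + 2.98/3600 = 88 + 0.850000 + 0.000828 = 88.850828
  S ⇒ negate
  Lon: 161° + 9/60 + 17.85/3600 = 161 + 0.150000 + 0.004958 = 161.154958
  E → positive
Point 5:
  φ: 79 + 34.95/60 = 79.582500
  S → negative
  Longitude: 6.9352′ = 0.115587°; total 113.115587
  E ⇒ keep positive

1. -47.50085, 173.11395
2. -39.92503, 177.50177
3. -32.24972, 70.93611
4. -88.85083, 161.15496
5. -79.58250, 113.11559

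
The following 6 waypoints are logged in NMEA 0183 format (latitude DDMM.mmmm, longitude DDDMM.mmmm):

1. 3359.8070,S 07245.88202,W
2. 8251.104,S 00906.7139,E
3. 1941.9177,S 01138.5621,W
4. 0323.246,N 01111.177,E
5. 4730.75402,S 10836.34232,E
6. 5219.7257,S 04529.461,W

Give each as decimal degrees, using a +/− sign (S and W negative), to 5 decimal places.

1. -33.99678, -72.76470
2. -82.85173, 9.11190
3. -19.69863, -11.64270
4. 3.38743, 11.18628
5. -47.51257, 108.60571
6. -52.32876, -45.49102

Point 1:
  Lat: degrees = first 2 digits = 33, minutes = 59.807; 33 + 59.807/60 = 33.996783
  S → negative
  λ: degrees = first 3 digits = 72, minutes = 45.88202; 72 + 45.88202/60 = 72.764700
  W → negative
Point 2:
  Lat: split at 2 digits → 82° and 51.104′; 82 + 51.104/60 = 82.851733
  hemisphere S, so the sign is −
  λ: split at 3 digits → 009° and 6.7139′; 9 + 6.7139/60 = 9.111898
  E → positive
Point 3:
  Lat: split at 2 digits → 19° and 41.9177′; 19 + 41.9177/60 = 19.698628
  S → negative
  Longitude: split at 3 digits → 011° and 38.5621′; 11 + 38.5621/60 = 11.642702
  W → negative
Point 4:
  φ: split at 2 digits → 03° and 23.246′; 3 + 23.246/60 = 3.387433
  N ⇒ keep positive
  λ: split at 3 digits → 011° and 11.177′; 11 + 11.177/60 = 11.186283
  E ⇒ keep positive
Point 5:
  Latitude: split at 2 digits → 47° and 30.75402′; 47 + 30.75402/60 = 47.512567
  S → negative
  Longitude: split at 3 digits → 108° and 36.34232′; 108 + 36.34232/60 = 108.605705
  E ⇒ keep positive
Point 6:
  φ: split at 2 digits → 52° and 19.7257′; 52 + 19.7257/60 = 52.328762
  S ⇒ negate
  λ: degrees = first 3 digits = 45, minutes = 29.461; 45 + 29.461/60 = 45.491017
  W ⇒ negate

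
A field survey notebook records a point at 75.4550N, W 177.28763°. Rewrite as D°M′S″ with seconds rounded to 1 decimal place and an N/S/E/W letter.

75°27′18.0″ N, 177°17′15.5″ W

φ: whole degrees 75; 27.30000′ → 27′ and 18.000″
Longitude: whole degrees 177; 17.25780′ → 17′ and 15.468″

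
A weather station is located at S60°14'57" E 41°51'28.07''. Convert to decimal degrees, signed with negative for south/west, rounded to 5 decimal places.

Lat: 60° + 14/60 + 57/3600 = 60 + 0.233333 + 0.015833 = 60.249167
S → negative
Lon: 41° + 51/60 + 28.07/3600 = 41 + 0.850000 + 0.007797 = 41.857797
E → positive

-60.24917, 41.85780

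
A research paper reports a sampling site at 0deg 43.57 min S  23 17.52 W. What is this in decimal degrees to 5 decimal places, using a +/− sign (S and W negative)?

φ: 43.57′ = 0.726167°; total 0.726167
hemisphere S, so the sign is −
Lon: 23 + 17.52/60 = 23.292000
W → negative

-0.72617, -23.29200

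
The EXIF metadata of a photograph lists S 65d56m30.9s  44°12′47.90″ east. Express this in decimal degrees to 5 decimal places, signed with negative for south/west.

Lat: 56′ + 30.9″ = 56.51500′; 65 + 56.51500/60 = 65.941917
hemisphere S, so the sign is −
Lon: 44 + 12/60 + 47.9/3600 = 44.213306
E → positive

-65.94192, 44.21331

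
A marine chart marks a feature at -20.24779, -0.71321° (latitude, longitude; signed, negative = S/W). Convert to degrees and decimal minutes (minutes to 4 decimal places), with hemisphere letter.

Latitude is negative → S; |value| = 20.247790
φ: 20° + 0.247790 × 60 = 20° 14.867400′
Longitude is negative → W; |value| = 0.713210
Lon: fractional part 0.713210 → 42.792600 minutes

20° 14.8674′ S, 0° 42.7926′ W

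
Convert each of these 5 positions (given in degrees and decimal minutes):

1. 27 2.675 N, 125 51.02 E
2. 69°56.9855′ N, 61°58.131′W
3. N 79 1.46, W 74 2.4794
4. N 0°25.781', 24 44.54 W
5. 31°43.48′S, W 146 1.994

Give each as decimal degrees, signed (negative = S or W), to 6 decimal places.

1. 27.044583, 125.850333
2. 69.949758, -61.968850
3. 79.024333, -74.041323
4. 0.429683, -24.742333
5. -31.724667, -146.033233

Point 1:
  Lat: 2.675′ = 0.044583°; total 27.0445833
  N ⇒ keep positive
  Lon: 125 + 51.02/60 = 125.8503333
  E → positive
Point 2:
  Lat: 56.9855′ = 0.949758°; total 69.9497583
  N → positive
  Lon: 58.131′ = 0.968850°; total 61.9688500
  W → negative
Point 3:
  Lat: 79 + 1.46/60 = 79.0243333
  N ⇒ keep positive
  λ: 74 + 2.4794/60 = 74.0413233
  hemisphere W, so the sign is −
Point 4:
  φ: 25.781′ = 0.429683°; total 0.4296833
  N → positive
  Longitude: 24 + 44.54/60 = 24.7423333
  W → negative
Point 5:
  φ: 31 + 43.48/60 = 31.7246667
  S ⇒ negate
  λ: 1.994′ = 0.033233°; total 146.0332333
  W ⇒ negate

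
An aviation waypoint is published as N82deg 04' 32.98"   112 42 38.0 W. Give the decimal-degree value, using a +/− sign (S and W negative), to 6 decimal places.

82.075828, -112.710556

φ: 82 + 4/60 + 32.98/3600 = 82.0758278
N ⇒ keep positive
Longitude: 42′ + 38″ = 42.63333′; 112 + 42.63333/60 = 112.7105556
W ⇒ negate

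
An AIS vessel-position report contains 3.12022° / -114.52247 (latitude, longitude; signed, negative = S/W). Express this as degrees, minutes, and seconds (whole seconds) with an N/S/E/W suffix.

Latitude: 0.120220° → 7.21320′; 0.21320 × 60 = 12.79″
Longitude is negative → W; |value| = 114.522470
Longitude: 0.522470 × 60 = 31.34820′ → 31′, remainder × 60 = 20.89″

3°07′13″ N, 114°31′21″ W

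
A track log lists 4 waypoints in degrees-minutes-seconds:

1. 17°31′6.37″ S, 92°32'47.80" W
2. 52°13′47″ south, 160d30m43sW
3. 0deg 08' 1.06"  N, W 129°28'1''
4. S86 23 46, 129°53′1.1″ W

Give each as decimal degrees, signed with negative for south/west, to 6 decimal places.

1. -17.518436, -92.546611
2. -52.229722, -160.511944
3. 0.133628, -129.466944
4. -86.396111, -129.883639

Point 1:
  Latitude: 31′ + 6.37″ = 31.10617′; 17 + 31.10617/60 = 17.5184361
  S → negative
  Longitude: 32′ + 47.8″ = 32.79667′; 92 + 32.79667/60 = 92.5466111
  W → negative
Point 2:
  Lat: 13′ + 47″ = 13.78333′; 52 + 13.78333/60 = 52.2297222
  S ⇒ negate
  λ: 160 + 30/60 + 43/3600 = 160.5119444
  W ⇒ negate
Point 3:
  φ: 0° + 8/60 + 1.06/3600 = 0 + 0.133333 + 0.000294 = 0.1336278
  N → positive
  Lon: 129° + 28/60 + 1/3600 = 129 + 0.466667 + 0.000278 = 129.4669444
  W → negative
Point 4:
  Latitude: 86 + 23/60 + 46/3600 = 86.3961111
  hemisphere S, so the sign is −
  Longitude: 129 + 53/60 + 1.1/3600 = 129.8836389
  W ⇒ negate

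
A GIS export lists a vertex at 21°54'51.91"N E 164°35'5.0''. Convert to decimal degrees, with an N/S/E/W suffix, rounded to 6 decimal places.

21.914419° N, 164.584722° E

φ: 21 + 54/60 + 51.91/3600 = 21.9144194
λ: 164 + 35/60 + 5/3600 = 164.5847222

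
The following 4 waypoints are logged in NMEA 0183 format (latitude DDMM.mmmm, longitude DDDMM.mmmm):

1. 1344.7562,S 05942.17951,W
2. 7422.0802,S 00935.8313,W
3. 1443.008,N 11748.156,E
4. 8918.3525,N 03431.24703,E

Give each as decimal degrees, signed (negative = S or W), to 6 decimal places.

1. -13.745937, -59.702992
2. -74.368003, -9.597188
3. 14.716800, 117.802600
4. 89.305875, 34.520784

Point 1:
  Lat: degrees = first 2 digits = 13, minutes = 44.7562; 13 + 44.7562/60 = 13.7459367
  hemisphere S, so the sign is −
  Longitude: degrees = first 3 digits = 59, minutes = 42.17951; 59 + 42.17951/60 = 59.7029918
  hemisphere W, so the sign is −
Point 2:
  Lat: split at 2 digits → 74° and 22.0802′; 74 + 22.0802/60 = 74.3680033
  hemisphere S, so the sign is −
  Lon: split at 3 digits → 009° and 35.8313′; 9 + 35.8313/60 = 9.5971883
  hemisphere W, so the sign is −
Point 3:
  Latitude: degrees = first 2 digits = 14, minutes = 43.008; 14 + 43.008/60 = 14.7168000
  N → positive
  Lon: split at 3 digits → 117° and 48.156′; 117 + 48.156/60 = 117.8026000
  E → positive
Point 4:
  φ: split at 2 digits → 89° and 18.3525′; 89 + 18.3525/60 = 89.3058750
  N → positive
  Lon: split at 3 digits → 034° and 31.24703′; 34 + 31.24703/60 = 34.5207838
  E → positive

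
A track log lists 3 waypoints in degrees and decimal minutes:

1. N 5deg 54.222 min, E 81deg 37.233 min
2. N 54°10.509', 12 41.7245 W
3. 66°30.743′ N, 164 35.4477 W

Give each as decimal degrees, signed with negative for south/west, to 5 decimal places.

1. 5.90370, 81.62055
2. 54.17515, -12.69541
3. 66.51238, -164.59080

Point 1:
  Lat: 5 + 54.222/60 = 5.903700
  N → positive
  Lon: 81 + 37.233/60 = 81.620550
  E → positive
Point 2:
  Lat: 10.509′ = 0.175150°; total 54.175150
  N ⇒ keep positive
  Lon: 41.7245′ = 0.695408°; total 12.695408
  W ⇒ negate
Point 3:
  Latitude: 30.743′ = 0.512383°; total 66.512383
  N → positive
  Lon: 164 + 35.4477/60 = 164.590795
  W → negative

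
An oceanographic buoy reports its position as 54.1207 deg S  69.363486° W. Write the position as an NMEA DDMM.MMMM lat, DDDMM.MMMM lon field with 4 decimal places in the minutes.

Lat: minutes = (54.120700 − 54) × 60 = 7.242000
Lon: minutes = (69.363486 − 69) × 60 = 21.809160

5407.2420,S / 06921.8092,W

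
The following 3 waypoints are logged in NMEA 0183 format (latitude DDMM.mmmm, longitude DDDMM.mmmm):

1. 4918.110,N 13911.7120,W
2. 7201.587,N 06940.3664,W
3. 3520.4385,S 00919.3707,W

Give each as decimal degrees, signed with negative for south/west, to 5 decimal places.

Point 1:
  φ: degrees = first 2 digits = 49, minutes = 18.11; 49 + 18.11/60 = 49.301833
  N ⇒ keep positive
  Lon: split at 3 digits → 139° and 11.712′; 139 + 11.712/60 = 139.195200
  W → negative
Point 2:
  Lat: degrees = first 2 digits = 72, minutes = 1.587; 72 + 1.587/60 = 72.026450
  N → positive
  Longitude: degrees = first 3 digits = 69, minutes = 40.3664; 69 + 40.3664/60 = 69.672773
  W → negative
Point 3:
  Latitude: degrees = first 2 digits = 35, minutes = 20.4385; 35 + 20.4385/60 = 35.340642
  S → negative
  Lon: degrees = first 3 digits = 9, minutes = 19.3707; 9 + 19.3707/60 = 9.322845
  hemisphere W, so the sign is −

1. 49.30183, -139.19520
2. 72.02645, -69.67277
3. -35.34064, -9.32285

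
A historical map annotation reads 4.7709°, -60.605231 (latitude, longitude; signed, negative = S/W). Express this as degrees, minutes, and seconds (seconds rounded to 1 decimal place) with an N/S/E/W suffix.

4°46′15.2″ N, 60°36′18.8″ W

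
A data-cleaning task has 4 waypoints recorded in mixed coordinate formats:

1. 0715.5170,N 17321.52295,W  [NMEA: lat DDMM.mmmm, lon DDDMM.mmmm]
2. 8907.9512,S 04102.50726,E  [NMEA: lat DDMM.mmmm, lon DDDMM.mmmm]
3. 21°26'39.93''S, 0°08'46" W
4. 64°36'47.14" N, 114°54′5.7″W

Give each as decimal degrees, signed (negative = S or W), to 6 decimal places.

1. 7.258617, -173.358716
2. -89.132520, 41.041788
3. -21.444425, -0.146111
4. 64.613094, -114.901583

Point 1:
  Latitude: split at 2 digits → 07° and 15.517′; 7 + 15.517/60 = 7.2586167
  N → positive
  Longitude: split at 3 digits → 173° and 21.52295′; 173 + 21.52295/60 = 173.3587158
  W → negative
Point 2:
  φ: split at 2 digits → 89° and 7.9512′; 89 + 7.9512/60 = 89.1325200
  hemisphere S, so the sign is −
  λ: split at 3 digits → 041° and 2.50726′; 41 + 2.50726/60 = 41.0417877
  E ⇒ keep positive
Point 3:
  Latitude: 26′ + 39.93″ = 26.66550′; 21 + 26.66550/60 = 21.4444250
  S → negative
  λ: 8′ + 46″ = 8.76667′; 0 + 8.76667/60 = 0.1461111
  hemisphere W, so the sign is −
Point 4:
  Latitude: 36′ + 47.14″ = 36.78567′; 64 + 36.78567/60 = 64.6130944
  N → positive
  λ: 114 + 54/60 + 5.7/3600 = 114.9015833
  W ⇒ negate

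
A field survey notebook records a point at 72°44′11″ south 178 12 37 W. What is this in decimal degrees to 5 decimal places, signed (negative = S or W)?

Latitude: 44′ + 11″ = 44.18333′; 72 + 44.18333/60 = 72.736389
S ⇒ negate
Longitude: 178 + 12/60 + 37/3600 = 178.210278
hemisphere W, so the sign is −

-72.73639, -178.21028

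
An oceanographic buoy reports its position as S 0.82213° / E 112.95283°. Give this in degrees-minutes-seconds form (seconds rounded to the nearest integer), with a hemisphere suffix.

Lat: whole degrees 0; 49.32780′ → 49′ and 19.67″
Longitude: whole degrees 112; 57.16980′ → 57′ and 10.19″

0°49′20″ S, 112°57′10″ E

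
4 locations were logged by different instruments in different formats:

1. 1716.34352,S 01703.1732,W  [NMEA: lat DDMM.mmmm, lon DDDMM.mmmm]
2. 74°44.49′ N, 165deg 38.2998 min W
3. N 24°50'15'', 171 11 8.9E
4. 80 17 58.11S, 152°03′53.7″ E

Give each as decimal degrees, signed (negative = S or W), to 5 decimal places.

1. -17.27239, -17.05289
2. 74.74150, -165.63833
3. 24.83750, 171.18581
4. -80.29948, 152.06492

Point 1:
  Lat: split at 2 digits → 17° and 16.34352′; 17 + 16.34352/60 = 17.272392
  S ⇒ negate
  λ: degrees = first 3 digits = 17, minutes = 3.1732; 17 + 3.1732/60 = 17.052887
  hemisphere W, so the sign is −
Point 2:
  φ: 74 + 44.49/60 = 74.741500
  N → positive
  Lon: 165 + 38.2998/60 = 165.638330
  W → negative
Point 3:
  Lat: 24 + 50/60 + 15/3600 = 24.837500
  N ⇒ keep positive
  Lon: 171° + 11/60 + 8.9/3600 = 171 + 0.183333 + 0.002472 = 171.185806
  E → positive
Point 4:
  Latitude: 80° + 17/60 + 58.11/3600 = 80 + 0.283333 + 0.016142 = 80.299475
  S → negative
  Longitude: 3′ + 53.7″ = 3.89500′; 152 + 3.89500/60 = 152.064917
  E → positive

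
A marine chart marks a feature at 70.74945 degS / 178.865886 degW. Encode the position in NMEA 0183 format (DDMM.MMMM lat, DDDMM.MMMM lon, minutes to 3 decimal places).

Latitude: 70° + 0.749450 × 60 = 70° 44.96700′
Lon: 178° + 0.865886 × 60 = 178° 51.95316′

7044.967,S / 17851.953,W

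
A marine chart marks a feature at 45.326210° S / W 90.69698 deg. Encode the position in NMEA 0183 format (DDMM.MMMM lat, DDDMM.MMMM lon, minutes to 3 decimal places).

Lat: minutes = (45.326210 − 45) × 60 = 19.57260
Longitude: 90° + 0.696980 × 60 = 90° 41.81880′

4519.573,S / 09041.819,W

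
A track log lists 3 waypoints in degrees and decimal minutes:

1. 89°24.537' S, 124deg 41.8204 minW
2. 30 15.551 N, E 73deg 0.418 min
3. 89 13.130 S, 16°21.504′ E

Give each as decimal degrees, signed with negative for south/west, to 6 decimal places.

1. -89.408950, -124.697007
2. 30.259183, 73.006967
3. -89.218833, 16.358400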